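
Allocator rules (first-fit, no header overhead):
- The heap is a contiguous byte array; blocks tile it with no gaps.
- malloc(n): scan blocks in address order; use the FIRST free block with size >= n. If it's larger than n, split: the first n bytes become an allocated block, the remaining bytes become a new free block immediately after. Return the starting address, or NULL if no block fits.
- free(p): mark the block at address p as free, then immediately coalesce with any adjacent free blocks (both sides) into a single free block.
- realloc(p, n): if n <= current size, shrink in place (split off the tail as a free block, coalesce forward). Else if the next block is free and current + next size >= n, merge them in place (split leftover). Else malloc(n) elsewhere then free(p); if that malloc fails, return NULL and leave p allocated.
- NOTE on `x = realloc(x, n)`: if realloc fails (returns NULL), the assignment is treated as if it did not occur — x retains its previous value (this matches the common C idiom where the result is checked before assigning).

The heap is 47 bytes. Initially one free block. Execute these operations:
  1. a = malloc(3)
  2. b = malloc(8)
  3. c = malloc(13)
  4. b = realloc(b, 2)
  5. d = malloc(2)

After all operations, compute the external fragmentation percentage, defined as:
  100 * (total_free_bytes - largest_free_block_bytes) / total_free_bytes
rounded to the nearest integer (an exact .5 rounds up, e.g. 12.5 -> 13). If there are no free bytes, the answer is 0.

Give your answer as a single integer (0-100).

Op 1: a = malloc(3) -> a = 0; heap: [0-2 ALLOC][3-46 FREE]
Op 2: b = malloc(8) -> b = 3; heap: [0-2 ALLOC][3-10 ALLOC][11-46 FREE]
Op 3: c = malloc(13) -> c = 11; heap: [0-2 ALLOC][3-10 ALLOC][11-23 ALLOC][24-46 FREE]
Op 4: b = realloc(b, 2) -> b = 3; heap: [0-2 ALLOC][3-4 ALLOC][5-10 FREE][11-23 ALLOC][24-46 FREE]
Op 5: d = malloc(2) -> d = 5; heap: [0-2 ALLOC][3-4 ALLOC][5-6 ALLOC][7-10 FREE][11-23 ALLOC][24-46 FREE]
Free blocks: [4 23] total_free=27 largest=23 -> 100*(27-23)/27 = 400/27 ≈ 14.815 -> rounds to 15

Answer: 15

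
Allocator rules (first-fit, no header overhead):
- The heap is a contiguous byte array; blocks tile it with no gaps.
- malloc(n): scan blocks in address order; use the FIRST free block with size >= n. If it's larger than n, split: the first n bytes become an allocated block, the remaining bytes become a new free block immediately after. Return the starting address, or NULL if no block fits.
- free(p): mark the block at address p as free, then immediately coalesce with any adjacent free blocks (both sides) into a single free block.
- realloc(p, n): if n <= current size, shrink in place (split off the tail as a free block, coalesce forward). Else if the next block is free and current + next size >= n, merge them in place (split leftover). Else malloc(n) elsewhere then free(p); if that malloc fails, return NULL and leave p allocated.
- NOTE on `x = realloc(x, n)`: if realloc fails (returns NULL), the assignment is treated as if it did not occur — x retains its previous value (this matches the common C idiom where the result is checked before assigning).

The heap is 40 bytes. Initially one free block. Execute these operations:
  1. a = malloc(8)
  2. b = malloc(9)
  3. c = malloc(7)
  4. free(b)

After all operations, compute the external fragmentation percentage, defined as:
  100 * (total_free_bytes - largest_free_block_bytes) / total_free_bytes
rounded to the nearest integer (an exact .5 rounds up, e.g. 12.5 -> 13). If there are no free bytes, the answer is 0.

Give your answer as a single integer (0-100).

Op 1: a = malloc(8) -> a = 0; heap: [0-7 ALLOC][8-39 FREE]
Op 2: b = malloc(9) -> b = 8; heap: [0-7 ALLOC][8-16 ALLOC][17-39 FREE]
Op 3: c = malloc(7) -> c = 17; heap: [0-7 ALLOC][8-16 ALLOC][17-23 ALLOC][24-39 FREE]
Op 4: free(b) -> (freed b); heap: [0-7 ALLOC][8-16 FREE][17-23 ALLOC][24-39 FREE]
Free blocks: [9 16] total_free=25 largest=16 -> 100*(25-16)/25 = 900/25 = 36

Answer: 36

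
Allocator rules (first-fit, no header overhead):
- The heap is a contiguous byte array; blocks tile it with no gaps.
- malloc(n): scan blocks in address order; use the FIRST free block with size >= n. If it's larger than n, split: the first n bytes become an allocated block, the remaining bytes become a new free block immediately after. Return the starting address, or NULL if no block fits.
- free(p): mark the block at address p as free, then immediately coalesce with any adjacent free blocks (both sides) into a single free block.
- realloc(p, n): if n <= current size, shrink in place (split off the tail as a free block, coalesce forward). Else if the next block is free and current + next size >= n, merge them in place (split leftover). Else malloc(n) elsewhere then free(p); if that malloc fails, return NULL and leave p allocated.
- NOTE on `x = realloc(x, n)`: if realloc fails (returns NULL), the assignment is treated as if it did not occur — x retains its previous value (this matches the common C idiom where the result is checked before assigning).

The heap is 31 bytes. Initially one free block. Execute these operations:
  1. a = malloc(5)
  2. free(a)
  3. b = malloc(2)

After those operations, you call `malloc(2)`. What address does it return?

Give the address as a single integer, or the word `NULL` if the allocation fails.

Op 1: a = malloc(5) -> a = 0; heap: [0-4 ALLOC][5-30 FREE]
Op 2: free(a) -> (freed a); heap: [0-30 FREE]
Op 3: b = malloc(2) -> b = 0; heap: [0-1 ALLOC][2-30 FREE]
malloc(2): first-fit scan over [0-1 ALLOC][2-30 FREE] -> 2

Answer: 2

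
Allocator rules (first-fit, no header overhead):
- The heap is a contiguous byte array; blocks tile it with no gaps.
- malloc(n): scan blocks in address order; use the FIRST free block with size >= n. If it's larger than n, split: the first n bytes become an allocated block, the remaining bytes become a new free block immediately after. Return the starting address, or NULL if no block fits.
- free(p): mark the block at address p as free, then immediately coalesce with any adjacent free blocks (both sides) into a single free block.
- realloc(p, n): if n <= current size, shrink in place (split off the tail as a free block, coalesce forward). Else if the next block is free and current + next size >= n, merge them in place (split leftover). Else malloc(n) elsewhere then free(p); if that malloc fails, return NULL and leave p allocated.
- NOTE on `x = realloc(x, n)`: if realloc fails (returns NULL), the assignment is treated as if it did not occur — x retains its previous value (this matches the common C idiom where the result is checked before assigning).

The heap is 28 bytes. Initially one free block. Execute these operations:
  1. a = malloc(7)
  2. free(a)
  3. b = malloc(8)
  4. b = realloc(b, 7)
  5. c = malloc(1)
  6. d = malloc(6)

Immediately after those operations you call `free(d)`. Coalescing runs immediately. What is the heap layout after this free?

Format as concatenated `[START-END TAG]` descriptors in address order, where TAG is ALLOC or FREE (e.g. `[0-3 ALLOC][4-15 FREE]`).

Op 1: a = malloc(7) -> a = 0; heap: [0-6 ALLOC][7-27 FREE]
Op 2: free(a) -> (freed a); heap: [0-27 FREE]
Op 3: b = malloc(8) -> b = 0; heap: [0-7 ALLOC][8-27 FREE]
Op 4: b = realloc(b, 7) -> b = 0; heap: [0-6 ALLOC][7-27 FREE]
Op 5: c = malloc(1) -> c = 7; heap: [0-6 ALLOC][7-7 ALLOC][8-27 FREE]
Op 6: d = malloc(6) -> d = 8; heap: [0-6 ALLOC][7-7 ALLOC][8-13 ALLOC][14-27 FREE]
free(d): d = 8 -> block [8-13 ALLOC]; mark free, coalesce with adjacent free neighbors -> [0-6 ALLOC][7-7 ALLOC][8-27 FREE]

Answer: [0-6 ALLOC][7-7 ALLOC][8-27 FREE]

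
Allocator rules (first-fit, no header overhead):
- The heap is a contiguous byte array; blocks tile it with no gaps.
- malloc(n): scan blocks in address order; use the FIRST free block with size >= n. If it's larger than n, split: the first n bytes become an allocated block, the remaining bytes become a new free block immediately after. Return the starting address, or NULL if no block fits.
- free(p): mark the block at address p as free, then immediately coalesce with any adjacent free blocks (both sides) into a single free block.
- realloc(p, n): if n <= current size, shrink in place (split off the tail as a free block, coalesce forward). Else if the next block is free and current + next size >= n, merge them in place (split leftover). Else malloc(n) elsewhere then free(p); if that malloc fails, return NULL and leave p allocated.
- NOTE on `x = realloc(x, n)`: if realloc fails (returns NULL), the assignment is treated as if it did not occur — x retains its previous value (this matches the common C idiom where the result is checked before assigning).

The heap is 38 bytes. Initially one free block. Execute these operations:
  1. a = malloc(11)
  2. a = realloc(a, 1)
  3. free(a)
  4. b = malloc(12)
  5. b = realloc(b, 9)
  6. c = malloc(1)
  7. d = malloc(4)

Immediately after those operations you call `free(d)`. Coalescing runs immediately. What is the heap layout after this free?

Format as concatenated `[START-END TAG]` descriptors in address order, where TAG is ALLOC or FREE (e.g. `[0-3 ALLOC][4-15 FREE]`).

Answer: [0-8 ALLOC][9-9 ALLOC][10-37 FREE]

Derivation:
Op 1: a = malloc(11) -> a = 0; heap: [0-10 ALLOC][11-37 FREE]
Op 2: a = realloc(a, 1) -> a = 0; heap: [0-0 ALLOC][1-37 FREE]
Op 3: free(a) -> (freed a); heap: [0-37 FREE]
Op 4: b = malloc(12) -> b = 0; heap: [0-11 ALLOC][12-37 FREE]
Op 5: b = realloc(b, 9) -> b = 0; heap: [0-8 ALLOC][9-37 FREE]
Op 6: c = malloc(1) -> c = 9; heap: [0-8 ALLOC][9-9 ALLOC][10-37 FREE]
Op 7: d = malloc(4) -> d = 10; heap: [0-8 ALLOC][9-9 ALLOC][10-13 ALLOC][14-37 FREE]
free(d): d = 10 -> block [10-13 ALLOC]; mark free, coalesce with adjacent free neighbors -> [0-8 ALLOC][9-9 ALLOC][10-37 FREE]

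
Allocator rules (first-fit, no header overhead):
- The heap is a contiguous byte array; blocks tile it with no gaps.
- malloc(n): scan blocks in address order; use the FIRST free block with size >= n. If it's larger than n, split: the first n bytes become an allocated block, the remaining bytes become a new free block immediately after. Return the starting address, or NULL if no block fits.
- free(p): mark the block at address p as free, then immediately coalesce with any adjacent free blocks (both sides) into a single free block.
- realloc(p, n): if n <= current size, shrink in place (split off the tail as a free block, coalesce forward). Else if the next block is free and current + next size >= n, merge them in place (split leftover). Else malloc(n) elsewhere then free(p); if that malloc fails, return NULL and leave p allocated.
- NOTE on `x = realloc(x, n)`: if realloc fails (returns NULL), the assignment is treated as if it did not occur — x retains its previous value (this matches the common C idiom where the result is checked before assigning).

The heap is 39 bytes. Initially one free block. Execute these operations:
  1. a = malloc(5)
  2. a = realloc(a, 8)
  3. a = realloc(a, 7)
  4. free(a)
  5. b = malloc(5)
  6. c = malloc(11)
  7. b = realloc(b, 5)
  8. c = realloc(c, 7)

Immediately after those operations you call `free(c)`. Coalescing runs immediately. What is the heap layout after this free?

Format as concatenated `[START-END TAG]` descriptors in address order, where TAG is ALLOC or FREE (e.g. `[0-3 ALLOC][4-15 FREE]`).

Answer: [0-4 ALLOC][5-38 FREE]

Derivation:
Op 1: a = malloc(5) -> a = 0; heap: [0-4 ALLOC][5-38 FREE]
Op 2: a = realloc(a, 8) -> a = 0; heap: [0-7 ALLOC][8-38 FREE]
Op 3: a = realloc(a, 7) -> a = 0; heap: [0-6 ALLOC][7-38 FREE]
Op 4: free(a) -> (freed a); heap: [0-38 FREE]
Op 5: b = malloc(5) -> b = 0; heap: [0-4 ALLOC][5-38 FREE]
Op 6: c = malloc(11) -> c = 5; heap: [0-4 ALLOC][5-15 ALLOC][16-38 FREE]
Op 7: b = realloc(b, 5) -> b = 0; heap: [0-4 ALLOC][5-15 ALLOC][16-38 FREE]
Op 8: c = realloc(c, 7) -> c = 5; heap: [0-4 ALLOC][5-11 ALLOC][12-38 FREE]
free(c): c = 5 -> block [5-11 ALLOC]; mark free, coalesce with adjacent free neighbors -> [0-4 ALLOC][5-38 FREE]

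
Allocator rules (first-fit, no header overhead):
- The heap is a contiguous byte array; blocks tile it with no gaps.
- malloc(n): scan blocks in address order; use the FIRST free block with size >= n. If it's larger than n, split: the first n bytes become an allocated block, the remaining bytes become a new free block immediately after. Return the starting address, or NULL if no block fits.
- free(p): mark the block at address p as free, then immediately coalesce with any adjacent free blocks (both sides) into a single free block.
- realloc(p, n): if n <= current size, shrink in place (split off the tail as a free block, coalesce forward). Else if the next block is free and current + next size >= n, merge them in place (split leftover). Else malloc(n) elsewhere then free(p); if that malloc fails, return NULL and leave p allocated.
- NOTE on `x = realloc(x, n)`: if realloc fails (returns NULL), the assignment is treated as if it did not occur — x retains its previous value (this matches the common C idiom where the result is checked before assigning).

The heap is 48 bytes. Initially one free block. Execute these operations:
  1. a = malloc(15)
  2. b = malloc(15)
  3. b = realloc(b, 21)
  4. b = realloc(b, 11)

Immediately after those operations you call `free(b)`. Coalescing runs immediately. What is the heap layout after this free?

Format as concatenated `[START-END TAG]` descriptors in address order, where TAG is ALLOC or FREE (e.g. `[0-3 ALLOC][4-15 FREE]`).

Answer: [0-14 ALLOC][15-47 FREE]

Derivation:
Op 1: a = malloc(15) -> a = 0; heap: [0-14 ALLOC][15-47 FREE]
Op 2: b = malloc(15) -> b = 15; heap: [0-14 ALLOC][15-29 ALLOC][30-47 FREE]
Op 3: b = realloc(b, 21) -> b = 15; heap: [0-14 ALLOC][15-35 ALLOC][36-47 FREE]
Op 4: b = realloc(b, 11) -> b = 15; heap: [0-14 ALLOC][15-25 ALLOC][26-47 FREE]
free(b): b = 15 -> block [15-25 ALLOC]; mark free, coalesce with adjacent free neighbors -> [0-14 ALLOC][15-47 FREE]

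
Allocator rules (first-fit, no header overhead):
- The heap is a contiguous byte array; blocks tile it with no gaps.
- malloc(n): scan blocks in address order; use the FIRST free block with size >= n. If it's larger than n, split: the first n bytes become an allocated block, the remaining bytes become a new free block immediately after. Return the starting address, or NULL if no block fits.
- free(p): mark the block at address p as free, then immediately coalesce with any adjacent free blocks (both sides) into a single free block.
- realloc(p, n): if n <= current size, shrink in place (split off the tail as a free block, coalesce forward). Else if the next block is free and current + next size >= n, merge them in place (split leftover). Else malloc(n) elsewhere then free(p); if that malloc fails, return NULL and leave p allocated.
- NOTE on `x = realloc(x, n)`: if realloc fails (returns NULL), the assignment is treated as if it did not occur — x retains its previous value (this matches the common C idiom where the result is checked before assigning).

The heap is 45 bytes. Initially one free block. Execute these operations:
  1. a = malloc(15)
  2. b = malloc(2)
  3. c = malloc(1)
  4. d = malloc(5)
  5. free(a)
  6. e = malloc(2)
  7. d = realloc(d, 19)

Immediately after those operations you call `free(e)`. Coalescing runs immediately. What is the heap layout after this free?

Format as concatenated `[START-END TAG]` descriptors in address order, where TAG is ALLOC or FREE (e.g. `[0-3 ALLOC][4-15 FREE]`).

Answer: [0-14 FREE][15-16 ALLOC][17-17 ALLOC][18-36 ALLOC][37-44 FREE]

Derivation:
Op 1: a = malloc(15) -> a = 0; heap: [0-14 ALLOC][15-44 FREE]
Op 2: b = malloc(2) -> b = 15; heap: [0-14 ALLOC][15-16 ALLOC][17-44 FREE]
Op 3: c = malloc(1) -> c = 17; heap: [0-14 ALLOC][15-16 ALLOC][17-17 ALLOC][18-44 FREE]
Op 4: d = malloc(5) -> d = 18; heap: [0-14 ALLOC][15-16 ALLOC][17-17 ALLOC][18-22 ALLOC][23-44 FREE]
Op 5: free(a) -> (freed a); heap: [0-14 FREE][15-16 ALLOC][17-17 ALLOC][18-22 ALLOC][23-44 FREE]
Op 6: e = malloc(2) -> e = 0; heap: [0-1 ALLOC][2-14 FREE][15-16 ALLOC][17-17 ALLOC][18-22 ALLOC][23-44 FREE]
Op 7: d = realloc(d, 19) -> d = 18; heap: [0-1 ALLOC][2-14 FREE][15-16 ALLOC][17-17 ALLOC][18-36 ALLOC][37-44 FREE]
free(e): e = 0 -> block [0-1 ALLOC]; mark free, coalesce with adjacent free neighbors -> [0-14 FREE][15-16 ALLOC][17-17 ALLOC][18-36 ALLOC][37-44 FREE]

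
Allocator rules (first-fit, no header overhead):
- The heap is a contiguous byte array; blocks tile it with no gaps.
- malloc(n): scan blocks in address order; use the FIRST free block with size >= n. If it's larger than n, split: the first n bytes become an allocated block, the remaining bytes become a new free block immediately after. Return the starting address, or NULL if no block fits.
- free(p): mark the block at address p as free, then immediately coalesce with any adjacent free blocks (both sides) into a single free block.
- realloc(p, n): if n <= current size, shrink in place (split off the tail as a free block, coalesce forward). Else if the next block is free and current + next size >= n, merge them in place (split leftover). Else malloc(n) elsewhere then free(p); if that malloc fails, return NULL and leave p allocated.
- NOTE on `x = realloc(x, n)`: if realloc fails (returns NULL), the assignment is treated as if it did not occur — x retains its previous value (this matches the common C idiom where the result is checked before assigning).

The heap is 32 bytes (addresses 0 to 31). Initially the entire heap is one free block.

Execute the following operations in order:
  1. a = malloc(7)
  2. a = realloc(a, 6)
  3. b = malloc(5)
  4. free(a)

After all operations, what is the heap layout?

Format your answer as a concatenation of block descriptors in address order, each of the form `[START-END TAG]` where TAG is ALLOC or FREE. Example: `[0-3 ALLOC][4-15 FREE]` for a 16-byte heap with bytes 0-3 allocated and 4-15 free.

Op 1: a = malloc(7) -> a = 0; heap: [0-6 ALLOC][7-31 FREE]
Op 2: a = realloc(a, 6) -> a = 0; heap: [0-5 ALLOC][6-31 FREE]
Op 3: b = malloc(5) -> b = 6; heap: [0-5 ALLOC][6-10 ALLOC][11-31 FREE]
Op 4: free(a) -> (freed a); heap: [0-5 FREE][6-10 ALLOC][11-31 FREE]

Answer: [0-5 FREE][6-10 ALLOC][11-31 FREE]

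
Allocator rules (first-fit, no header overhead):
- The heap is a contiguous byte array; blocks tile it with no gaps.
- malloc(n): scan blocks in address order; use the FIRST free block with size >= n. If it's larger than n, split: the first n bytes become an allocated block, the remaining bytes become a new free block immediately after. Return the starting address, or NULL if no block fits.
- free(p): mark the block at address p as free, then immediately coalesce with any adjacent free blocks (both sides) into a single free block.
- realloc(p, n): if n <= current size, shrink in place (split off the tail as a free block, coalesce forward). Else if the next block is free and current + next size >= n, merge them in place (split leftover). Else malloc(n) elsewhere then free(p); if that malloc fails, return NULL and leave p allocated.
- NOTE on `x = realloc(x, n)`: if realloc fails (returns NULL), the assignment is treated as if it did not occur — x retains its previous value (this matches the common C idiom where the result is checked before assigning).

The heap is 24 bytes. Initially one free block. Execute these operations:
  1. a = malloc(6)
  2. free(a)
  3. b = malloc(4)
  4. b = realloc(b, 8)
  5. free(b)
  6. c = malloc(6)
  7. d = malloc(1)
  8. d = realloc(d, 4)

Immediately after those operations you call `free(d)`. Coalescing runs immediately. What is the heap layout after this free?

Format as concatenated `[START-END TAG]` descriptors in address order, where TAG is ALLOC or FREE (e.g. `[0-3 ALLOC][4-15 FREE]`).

Op 1: a = malloc(6) -> a = 0; heap: [0-5 ALLOC][6-23 FREE]
Op 2: free(a) -> (freed a); heap: [0-23 FREE]
Op 3: b = malloc(4) -> b = 0; heap: [0-3 ALLOC][4-23 FREE]
Op 4: b = realloc(b, 8) -> b = 0; heap: [0-7 ALLOC][8-23 FREE]
Op 5: free(b) -> (freed b); heap: [0-23 FREE]
Op 6: c = malloc(6) -> c = 0; heap: [0-5 ALLOC][6-23 FREE]
Op 7: d = malloc(1) -> d = 6; heap: [0-5 ALLOC][6-6 ALLOC][7-23 FREE]
Op 8: d = realloc(d, 4) -> d = 6; heap: [0-5 ALLOC][6-9 ALLOC][10-23 FREE]
free(d): d = 6 -> block [6-9 ALLOC]; mark free, coalesce with adjacent free neighbors -> [0-5 ALLOC][6-23 FREE]

Answer: [0-5 ALLOC][6-23 FREE]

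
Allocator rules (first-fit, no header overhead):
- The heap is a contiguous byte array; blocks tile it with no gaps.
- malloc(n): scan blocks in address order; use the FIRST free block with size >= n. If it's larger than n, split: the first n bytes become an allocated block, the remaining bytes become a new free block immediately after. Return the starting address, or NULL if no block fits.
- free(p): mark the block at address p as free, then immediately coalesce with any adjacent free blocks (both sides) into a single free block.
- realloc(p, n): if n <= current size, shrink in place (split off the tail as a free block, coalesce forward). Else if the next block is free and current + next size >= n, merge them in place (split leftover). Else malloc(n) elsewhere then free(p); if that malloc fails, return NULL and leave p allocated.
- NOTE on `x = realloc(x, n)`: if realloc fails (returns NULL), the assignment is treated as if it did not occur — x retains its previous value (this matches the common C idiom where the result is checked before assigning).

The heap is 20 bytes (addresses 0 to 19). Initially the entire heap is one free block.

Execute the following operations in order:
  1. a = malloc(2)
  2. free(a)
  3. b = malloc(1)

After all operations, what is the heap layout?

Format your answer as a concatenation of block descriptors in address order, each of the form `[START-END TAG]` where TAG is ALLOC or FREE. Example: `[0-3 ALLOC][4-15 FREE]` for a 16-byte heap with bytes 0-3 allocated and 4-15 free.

Answer: [0-0 ALLOC][1-19 FREE]

Derivation:
Op 1: a = malloc(2) -> a = 0; heap: [0-1 ALLOC][2-19 FREE]
Op 2: free(a) -> (freed a); heap: [0-19 FREE]
Op 3: b = malloc(1) -> b = 0; heap: [0-0 ALLOC][1-19 FREE]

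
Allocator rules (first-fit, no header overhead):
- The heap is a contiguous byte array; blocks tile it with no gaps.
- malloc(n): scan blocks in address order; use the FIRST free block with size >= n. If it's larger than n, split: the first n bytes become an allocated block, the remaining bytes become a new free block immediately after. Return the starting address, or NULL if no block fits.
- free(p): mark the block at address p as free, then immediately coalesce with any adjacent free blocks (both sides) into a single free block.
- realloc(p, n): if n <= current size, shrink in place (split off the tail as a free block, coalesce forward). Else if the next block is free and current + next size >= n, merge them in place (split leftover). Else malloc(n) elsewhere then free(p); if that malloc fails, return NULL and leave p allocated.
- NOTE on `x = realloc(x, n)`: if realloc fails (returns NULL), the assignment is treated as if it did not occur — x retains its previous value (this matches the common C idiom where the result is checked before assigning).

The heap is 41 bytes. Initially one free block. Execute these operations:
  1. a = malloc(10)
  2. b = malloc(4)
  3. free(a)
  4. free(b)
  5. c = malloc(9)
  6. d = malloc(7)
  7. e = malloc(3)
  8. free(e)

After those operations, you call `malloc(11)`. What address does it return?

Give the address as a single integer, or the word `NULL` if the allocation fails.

Answer: 16

Derivation:
Op 1: a = malloc(10) -> a = 0; heap: [0-9 ALLOC][10-40 FREE]
Op 2: b = malloc(4) -> b = 10; heap: [0-9 ALLOC][10-13 ALLOC][14-40 FREE]
Op 3: free(a) -> (freed a); heap: [0-9 FREE][10-13 ALLOC][14-40 FREE]
Op 4: free(b) -> (freed b); heap: [0-40 FREE]
Op 5: c = malloc(9) -> c = 0; heap: [0-8 ALLOC][9-40 FREE]
Op 6: d = malloc(7) -> d = 9; heap: [0-8 ALLOC][9-15 ALLOC][16-40 FREE]
Op 7: e = malloc(3) -> e = 16; heap: [0-8 ALLOC][9-15 ALLOC][16-18 ALLOC][19-40 FREE]
Op 8: free(e) -> (freed e); heap: [0-8 ALLOC][9-15 ALLOC][16-40 FREE]
malloc(11): first-fit scan over [0-8 ALLOC][9-15 ALLOC][16-40 FREE] -> 16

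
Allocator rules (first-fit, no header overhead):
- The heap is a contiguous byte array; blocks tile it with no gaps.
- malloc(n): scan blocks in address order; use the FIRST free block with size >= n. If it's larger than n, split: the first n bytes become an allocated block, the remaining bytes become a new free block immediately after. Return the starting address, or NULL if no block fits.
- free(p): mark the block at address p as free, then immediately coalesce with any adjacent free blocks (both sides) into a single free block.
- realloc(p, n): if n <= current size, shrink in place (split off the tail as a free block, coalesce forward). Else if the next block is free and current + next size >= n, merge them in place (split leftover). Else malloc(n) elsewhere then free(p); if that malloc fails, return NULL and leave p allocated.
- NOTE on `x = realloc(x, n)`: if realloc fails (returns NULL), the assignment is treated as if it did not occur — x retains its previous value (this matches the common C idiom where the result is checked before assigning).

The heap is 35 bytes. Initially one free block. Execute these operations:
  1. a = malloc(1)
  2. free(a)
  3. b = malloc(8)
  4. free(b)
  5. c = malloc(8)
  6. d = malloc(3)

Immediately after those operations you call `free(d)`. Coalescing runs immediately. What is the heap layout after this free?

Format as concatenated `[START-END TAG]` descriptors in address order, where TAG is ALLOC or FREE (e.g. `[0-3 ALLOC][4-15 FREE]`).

Op 1: a = malloc(1) -> a = 0; heap: [0-0 ALLOC][1-34 FREE]
Op 2: free(a) -> (freed a); heap: [0-34 FREE]
Op 3: b = malloc(8) -> b = 0; heap: [0-7 ALLOC][8-34 FREE]
Op 4: free(b) -> (freed b); heap: [0-34 FREE]
Op 5: c = malloc(8) -> c = 0; heap: [0-7 ALLOC][8-34 FREE]
Op 6: d = malloc(3) -> d = 8; heap: [0-7 ALLOC][8-10 ALLOC][11-34 FREE]
free(d): d = 8 -> block [8-10 ALLOC]; mark free, coalesce with adjacent free neighbors -> [0-7 ALLOC][8-34 FREE]

Answer: [0-7 ALLOC][8-34 FREE]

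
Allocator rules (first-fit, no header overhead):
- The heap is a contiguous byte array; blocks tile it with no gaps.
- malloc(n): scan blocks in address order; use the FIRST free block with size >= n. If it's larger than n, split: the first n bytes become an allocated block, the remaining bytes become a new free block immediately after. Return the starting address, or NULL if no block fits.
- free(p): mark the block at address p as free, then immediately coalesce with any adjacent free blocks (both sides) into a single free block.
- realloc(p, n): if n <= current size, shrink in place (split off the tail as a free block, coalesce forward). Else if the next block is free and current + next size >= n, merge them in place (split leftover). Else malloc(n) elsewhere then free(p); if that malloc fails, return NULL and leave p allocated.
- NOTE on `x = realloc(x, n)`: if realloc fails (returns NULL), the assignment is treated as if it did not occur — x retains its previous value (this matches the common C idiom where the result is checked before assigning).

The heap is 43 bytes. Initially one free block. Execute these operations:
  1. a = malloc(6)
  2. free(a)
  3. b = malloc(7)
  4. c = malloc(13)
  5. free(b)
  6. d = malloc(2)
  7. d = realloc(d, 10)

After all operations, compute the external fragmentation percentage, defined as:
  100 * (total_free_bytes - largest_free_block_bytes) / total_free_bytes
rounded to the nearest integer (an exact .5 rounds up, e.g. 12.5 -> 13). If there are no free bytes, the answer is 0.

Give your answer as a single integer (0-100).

Answer: 35

Derivation:
Op 1: a = malloc(6) -> a = 0; heap: [0-5 ALLOC][6-42 FREE]
Op 2: free(a) -> (freed a); heap: [0-42 FREE]
Op 3: b = malloc(7) -> b = 0; heap: [0-6 ALLOC][7-42 FREE]
Op 4: c = malloc(13) -> c = 7; heap: [0-6 ALLOC][7-19 ALLOC][20-42 FREE]
Op 5: free(b) -> (freed b); heap: [0-6 FREE][7-19 ALLOC][20-42 FREE]
Op 6: d = malloc(2) -> d = 0; heap: [0-1 ALLOC][2-6 FREE][7-19 ALLOC][20-42 FREE]
Op 7: d = realloc(d, 10) -> d = 20; heap: [0-6 FREE][7-19 ALLOC][20-29 ALLOC][30-42 FREE]
Free blocks: [7 13] total_free=20 largest=13 -> 100*(20-13)/20 = 700/20 = 35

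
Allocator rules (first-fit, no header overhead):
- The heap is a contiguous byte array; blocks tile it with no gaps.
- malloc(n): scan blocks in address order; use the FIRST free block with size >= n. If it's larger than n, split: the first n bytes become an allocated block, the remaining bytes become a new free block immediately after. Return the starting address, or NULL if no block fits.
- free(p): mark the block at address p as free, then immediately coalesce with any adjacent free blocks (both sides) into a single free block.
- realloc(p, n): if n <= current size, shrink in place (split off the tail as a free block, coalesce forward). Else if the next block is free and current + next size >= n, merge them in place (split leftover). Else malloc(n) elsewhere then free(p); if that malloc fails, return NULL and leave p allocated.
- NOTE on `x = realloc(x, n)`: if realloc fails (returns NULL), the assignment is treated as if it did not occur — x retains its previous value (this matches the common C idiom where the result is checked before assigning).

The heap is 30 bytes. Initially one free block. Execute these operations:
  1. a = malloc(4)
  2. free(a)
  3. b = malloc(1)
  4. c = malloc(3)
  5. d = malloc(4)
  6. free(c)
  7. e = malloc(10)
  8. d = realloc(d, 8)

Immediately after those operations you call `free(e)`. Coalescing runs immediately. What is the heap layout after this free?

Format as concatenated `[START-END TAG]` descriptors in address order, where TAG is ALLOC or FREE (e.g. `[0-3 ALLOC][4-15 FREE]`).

Op 1: a = malloc(4) -> a = 0; heap: [0-3 ALLOC][4-29 FREE]
Op 2: free(a) -> (freed a); heap: [0-29 FREE]
Op 3: b = malloc(1) -> b = 0; heap: [0-0 ALLOC][1-29 FREE]
Op 4: c = malloc(3) -> c = 1; heap: [0-0 ALLOC][1-3 ALLOC][4-29 FREE]
Op 5: d = malloc(4) -> d = 4; heap: [0-0 ALLOC][1-3 ALLOC][4-7 ALLOC][8-29 FREE]
Op 6: free(c) -> (freed c); heap: [0-0 ALLOC][1-3 FREE][4-7 ALLOC][8-29 FREE]
Op 7: e = malloc(10) -> e = 8; heap: [0-0 ALLOC][1-3 FREE][4-7 ALLOC][8-17 ALLOC][18-29 FREE]
Op 8: d = realloc(d, 8) -> d = 18; heap: [0-0 ALLOC][1-7 FREE][8-17 ALLOC][18-25 ALLOC][26-29 FREE]
free(e): e = 8 -> block [8-17 ALLOC]; mark free, coalesce with adjacent free neighbors -> [0-0 ALLOC][1-17 FREE][18-25 ALLOC][26-29 FREE]

Answer: [0-0 ALLOC][1-17 FREE][18-25 ALLOC][26-29 FREE]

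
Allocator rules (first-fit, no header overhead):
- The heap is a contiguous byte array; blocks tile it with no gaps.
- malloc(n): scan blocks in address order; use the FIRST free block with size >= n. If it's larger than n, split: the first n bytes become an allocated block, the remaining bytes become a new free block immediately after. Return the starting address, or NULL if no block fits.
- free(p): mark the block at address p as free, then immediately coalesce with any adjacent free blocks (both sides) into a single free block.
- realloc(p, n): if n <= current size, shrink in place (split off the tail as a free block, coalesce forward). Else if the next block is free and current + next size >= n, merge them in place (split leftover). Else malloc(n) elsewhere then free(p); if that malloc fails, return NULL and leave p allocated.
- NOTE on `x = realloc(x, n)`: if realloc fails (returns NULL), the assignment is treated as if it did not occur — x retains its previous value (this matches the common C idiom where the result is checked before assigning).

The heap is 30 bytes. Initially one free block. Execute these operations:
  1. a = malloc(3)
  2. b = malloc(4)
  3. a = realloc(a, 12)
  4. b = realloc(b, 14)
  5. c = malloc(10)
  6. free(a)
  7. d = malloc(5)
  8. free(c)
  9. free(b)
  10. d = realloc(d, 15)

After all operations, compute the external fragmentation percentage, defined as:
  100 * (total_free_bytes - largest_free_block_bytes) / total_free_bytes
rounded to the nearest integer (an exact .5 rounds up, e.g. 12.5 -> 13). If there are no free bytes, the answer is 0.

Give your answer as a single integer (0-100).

Op 1: a = malloc(3) -> a = 0; heap: [0-2 ALLOC][3-29 FREE]
Op 2: b = malloc(4) -> b = 3; heap: [0-2 ALLOC][3-6 ALLOC][7-29 FREE]
Op 3: a = realloc(a, 12) -> a = 7; heap: [0-2 FREE][3-6 ALLOC][7-18 ALLOC][19-29 FREE]
Op 4: b = realloc(b, 14) -> NULL (b unchanged); heap: [0-2 FREE][3-6 ALLOC][7-18 ALLOC][19-29 FREE]
Op 5: c = malloc(10) -> c = 19; heap: [0-2 FREE][3-6 ALLOC][7-18 ALLOC][19-28 ALLOC][29-29 FREE]
Op 6: free(a) -> (freed a); heap: [0-2 FREE][3-6 ALLOC][7-18 FREE][19-28 ALLOC][29-29 FREE]
Op 7: d = malloc(5) -> d = 7; heap: [0-2 FREE][3-6 ALLOC][7-11 ALLOC][12-18 FREE][19-28 ALLOC][29-29 FREE]
Op 8: free(c) -> (freed c); heap: [0-2 FREE][3-6 ALLOC][7-11 ALLOC][12-29 FREE]
Op 9: free(b) -> (freed b); heap: [0-6 FREE][7-11 ALLOC][12-29 FREE]
Op 10: d = realloc(d, 15) -> d = 7; heap: [0-6 FREE][7-21 ALLOC][22-29 FREE]
Free blocks: [7 8] total_free=15 largest=8 -> 100*(15-8)/15 = 700/15 ≈ 46.667 -> rounds to 47

Answer: 47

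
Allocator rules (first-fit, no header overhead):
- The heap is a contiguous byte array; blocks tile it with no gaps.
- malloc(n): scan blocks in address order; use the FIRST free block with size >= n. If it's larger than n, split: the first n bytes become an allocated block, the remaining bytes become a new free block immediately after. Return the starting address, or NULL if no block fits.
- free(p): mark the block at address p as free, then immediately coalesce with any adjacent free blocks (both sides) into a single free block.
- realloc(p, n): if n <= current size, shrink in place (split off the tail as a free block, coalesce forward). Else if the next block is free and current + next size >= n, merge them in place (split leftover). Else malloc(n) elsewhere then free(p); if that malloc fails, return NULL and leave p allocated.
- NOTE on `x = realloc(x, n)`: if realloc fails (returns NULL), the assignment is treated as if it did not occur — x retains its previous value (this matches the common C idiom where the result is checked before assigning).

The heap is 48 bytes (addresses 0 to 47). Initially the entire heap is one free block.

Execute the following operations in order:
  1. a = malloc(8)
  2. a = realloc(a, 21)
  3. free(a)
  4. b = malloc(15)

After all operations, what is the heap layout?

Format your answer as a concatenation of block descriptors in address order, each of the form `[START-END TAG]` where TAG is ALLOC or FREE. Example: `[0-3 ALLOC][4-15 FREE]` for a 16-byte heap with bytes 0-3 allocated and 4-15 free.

Answer: [0-14 ALLOC][15-47 FREE]

Derivation:
Op 1: a = malloc(8) -> a = 0; heap: [0-7 ALLOC][8-47 FREE]
Op 2: a = realloc(a, 21) -> a = 0; heap: [0-20 ALLOC][21-47 FREE]
Op 3: free(a) -> (freed a); heap: [0-47 FREE]
Op 4: b = malloc(15) -> b = 0; heap: [0-14 ALLOC][15-47 FREE]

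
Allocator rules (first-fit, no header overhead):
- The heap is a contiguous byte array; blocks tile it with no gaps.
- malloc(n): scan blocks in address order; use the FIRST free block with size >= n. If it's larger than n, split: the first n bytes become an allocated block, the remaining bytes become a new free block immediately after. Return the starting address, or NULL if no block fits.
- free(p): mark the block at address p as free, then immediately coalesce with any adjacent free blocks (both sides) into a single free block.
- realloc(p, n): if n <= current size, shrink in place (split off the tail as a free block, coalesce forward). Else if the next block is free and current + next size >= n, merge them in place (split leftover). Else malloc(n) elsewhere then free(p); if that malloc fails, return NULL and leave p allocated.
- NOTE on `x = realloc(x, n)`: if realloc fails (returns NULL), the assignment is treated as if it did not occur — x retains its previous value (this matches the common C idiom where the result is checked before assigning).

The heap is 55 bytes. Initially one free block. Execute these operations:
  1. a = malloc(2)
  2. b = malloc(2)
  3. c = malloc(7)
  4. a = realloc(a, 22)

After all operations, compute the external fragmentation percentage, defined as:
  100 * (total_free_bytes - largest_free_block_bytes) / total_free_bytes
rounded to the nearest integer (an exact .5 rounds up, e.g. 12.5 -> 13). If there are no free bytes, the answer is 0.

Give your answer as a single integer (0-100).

Op 1: a = malloc(2) -> a = 0; heap: [0-1 ALLOC][2-54 FREE]
Op 2: b = malloc(2) -> b = 2; heap: [0-1 ALLOC][2-3 ALLOC][4-54 FREE]
Op 3: c = malloc(7) -> c = 4; heap: [0-1 ALLOC][2-3 ALLOC][4-10 ALLOC][11-54 FREE]
Op 4: a = realloc(a, 22) -> a = 11; heap: [0-1 FREE][2-3 ALLOC][4-10 ALLOC][11-32 ALLOC][33-54 FREE]
Free blocks: [2 22] total_free=24 largest=22 -> 100*(24-22)/24 = 200/24 ≈ 8.333 -> rounds to 8

Answer: 8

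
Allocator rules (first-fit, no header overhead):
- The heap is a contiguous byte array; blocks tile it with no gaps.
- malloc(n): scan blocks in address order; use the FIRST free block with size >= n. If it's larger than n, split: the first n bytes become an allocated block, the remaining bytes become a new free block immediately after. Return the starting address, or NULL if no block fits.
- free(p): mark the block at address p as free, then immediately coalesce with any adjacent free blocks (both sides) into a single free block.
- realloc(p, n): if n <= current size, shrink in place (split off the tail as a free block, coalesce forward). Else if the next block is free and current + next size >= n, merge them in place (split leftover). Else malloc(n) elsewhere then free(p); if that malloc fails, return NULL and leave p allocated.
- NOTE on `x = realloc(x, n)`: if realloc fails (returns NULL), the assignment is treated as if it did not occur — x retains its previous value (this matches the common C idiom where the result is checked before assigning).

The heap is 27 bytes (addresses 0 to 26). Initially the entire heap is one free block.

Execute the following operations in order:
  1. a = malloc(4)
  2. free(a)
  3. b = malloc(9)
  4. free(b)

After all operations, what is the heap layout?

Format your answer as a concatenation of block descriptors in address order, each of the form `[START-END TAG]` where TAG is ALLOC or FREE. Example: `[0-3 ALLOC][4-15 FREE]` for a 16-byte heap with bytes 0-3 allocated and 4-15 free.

Op 1: a = malloc(4) -> a = 0; heap: [0-3 ALLOC][4-26 FREE]
Op 2: free(a) -> (freed a); heap: [0-26 FREE]
Op 3: b = malloc(9) -> b = 0; heap: [0-8 ALLOC][9-26 FREE]
Op 4: free(b) -> (freed b); heap: [0-26 FREE]

Answer: [0-26 FREE]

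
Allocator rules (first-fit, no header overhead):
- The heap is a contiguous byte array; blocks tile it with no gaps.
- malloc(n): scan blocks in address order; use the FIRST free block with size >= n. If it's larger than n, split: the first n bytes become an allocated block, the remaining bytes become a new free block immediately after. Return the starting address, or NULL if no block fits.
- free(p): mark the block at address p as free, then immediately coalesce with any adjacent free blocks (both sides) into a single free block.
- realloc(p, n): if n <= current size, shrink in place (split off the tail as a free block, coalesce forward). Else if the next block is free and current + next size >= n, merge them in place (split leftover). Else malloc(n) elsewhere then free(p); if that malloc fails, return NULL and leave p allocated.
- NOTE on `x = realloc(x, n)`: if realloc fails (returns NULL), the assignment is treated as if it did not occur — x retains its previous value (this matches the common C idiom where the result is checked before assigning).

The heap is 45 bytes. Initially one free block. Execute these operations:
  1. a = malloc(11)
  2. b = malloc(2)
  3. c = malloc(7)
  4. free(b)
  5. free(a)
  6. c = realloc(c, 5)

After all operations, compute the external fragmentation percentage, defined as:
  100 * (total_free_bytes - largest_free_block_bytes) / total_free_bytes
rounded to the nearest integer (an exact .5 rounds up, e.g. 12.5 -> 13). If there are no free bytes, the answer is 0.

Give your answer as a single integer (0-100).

Op 1: a = malloc(11) -> a = 0; heap: [0-10 ALLOC][11-44 FREE]
Op 2: b = malloc(2) -> b = 11; heap: [0-10 ALLOC][11-12 ALLOC][13-44 FREE]
Op 3: c = malloc(7) -> c = 13; heap: [0-10 ALLOC][11-12 ALLOC][13-19 ALLOC][20-44 FREE]
Op 4: free(b) -> (freed b); heap: [0-10 ALLOC][11-12 FREE][13-19 ALLOC][20-44 FREE]
Op 5: free(a) -> (freed a); heap: [0-12 FREE][13-19 ALLOC][20-44 FREE]
Op 6: c = realloc(c, 5) -> c = 13; heap: [0-12 FREE][13-17 ALLOC][18-44 FREE]
Free blocks: [13 27] total_free=40 largest=27 -> 100*(40-27)/40 = 1300/40 = 32.5 -> rounds to 33

Answer: 33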